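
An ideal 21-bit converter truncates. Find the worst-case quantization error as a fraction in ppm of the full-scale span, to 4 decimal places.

0.4768 ppm

Truncating → worst-case error = 1 LSB = V_FS/2^21, so 1e+06/2097152 = 0.476837 ppm of full scale.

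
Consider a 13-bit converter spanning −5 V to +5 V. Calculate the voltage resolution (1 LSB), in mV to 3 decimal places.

1.221 mV

Full-scale span = 10 V.
LSB = 10 / 2^13 = 10 / 8192 = 0.0012207 V = 1.221 mV.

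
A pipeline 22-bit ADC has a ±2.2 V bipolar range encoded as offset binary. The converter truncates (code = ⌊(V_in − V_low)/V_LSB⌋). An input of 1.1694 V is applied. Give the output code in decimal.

Full-scale span = 4.4 V; LSB = 4.4/2^22 = 1.05 µV.
Input sits at 3211883.613 steps above V_low.
Floor → code 3211883.

code 3211883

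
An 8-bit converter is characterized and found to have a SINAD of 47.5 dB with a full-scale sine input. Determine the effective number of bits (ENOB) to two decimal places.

7.60 bits

ENOB = (SINAD − 1.76) / 6.02 = (47.5 − 1.76)/6.02 = 7.598.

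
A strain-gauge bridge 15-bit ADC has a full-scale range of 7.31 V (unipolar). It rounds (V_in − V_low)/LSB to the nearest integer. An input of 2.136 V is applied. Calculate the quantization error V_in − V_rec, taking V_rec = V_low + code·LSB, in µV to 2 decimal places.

-24.48 µV

LSB = 7.31/2^15 = 223.08 µV.
(V_in − V_low)/LSB = (2.136 − 0)/0.000223083 = 9574.8903 → code 9575 (round).
V_rec = 0 + 9575·0.000223083 = 2.1360245 V.
Difference: -2.44751e-05 V → -24.48 µV.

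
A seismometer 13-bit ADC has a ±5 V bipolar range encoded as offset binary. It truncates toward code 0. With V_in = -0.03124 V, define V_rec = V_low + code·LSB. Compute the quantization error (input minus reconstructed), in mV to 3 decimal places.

0.498 mV

Step size: 10 V ÷ 2^13 = 1.221 mV.
(V_in − V_low)/LSB = (-0.03124 − (−5))/0.0012207 = 4070.4082 → code 4070 (floor).
Reconstructed: -0.031738281 V.
V_in − V_rec = 0.000498281 V = 0.498 mV.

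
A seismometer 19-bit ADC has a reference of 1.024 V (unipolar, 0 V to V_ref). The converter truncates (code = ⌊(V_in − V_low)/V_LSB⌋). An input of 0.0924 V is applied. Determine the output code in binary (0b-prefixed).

With 524288 levels over 1.024 V, one step is 1.95 µV.
(0.0924 − 0) / 1.95313e-06 = 47308.800 LSBs.
Floor → code 47308.
In binary (0b-prefixed): 0b1011100011001100.

code 0b1011100011001100 (decimal 47308)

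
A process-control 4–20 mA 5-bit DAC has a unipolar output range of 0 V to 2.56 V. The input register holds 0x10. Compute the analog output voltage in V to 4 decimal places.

1.2800 V

LSB = 2.56 V / 2^5 = 80.000 mV.
Code 0x10 = 16 decimal.
V_out = 0 + 16 × 0.08 V = 1.28 V.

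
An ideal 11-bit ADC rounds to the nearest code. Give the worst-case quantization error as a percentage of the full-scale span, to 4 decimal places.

0.0244 %

Rounding → worst-case error = ½ LSB = V_FS/2^12, so 100/4096 = 0.0244141 % of full scale.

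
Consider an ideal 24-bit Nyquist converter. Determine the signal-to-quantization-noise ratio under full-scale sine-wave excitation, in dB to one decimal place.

146.2 dB

SNR ≈ 6.02·N + 1.76 dB = 6.02·24 + 1.76 = 146.24 dB.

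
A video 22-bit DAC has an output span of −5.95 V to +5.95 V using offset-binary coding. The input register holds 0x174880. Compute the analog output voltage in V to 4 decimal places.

LSB = 11.9 V / 2^22 = 2.84 µV.
Code 0x174880 = 1525888 decimal.
V_out = (−5.95) + 1525888 × 2.83718e-06 V = -1.62078 V.

-1.6208 V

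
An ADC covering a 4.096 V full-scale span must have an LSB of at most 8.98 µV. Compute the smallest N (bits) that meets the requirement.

Number of steps required ≥ 4.096 V / 8.98 µV = 456124.72.
Need 2^N ≥ 456124.72; 2^18 = 262144, 2^19 = 524288.
Minimum N = 19.

19 bits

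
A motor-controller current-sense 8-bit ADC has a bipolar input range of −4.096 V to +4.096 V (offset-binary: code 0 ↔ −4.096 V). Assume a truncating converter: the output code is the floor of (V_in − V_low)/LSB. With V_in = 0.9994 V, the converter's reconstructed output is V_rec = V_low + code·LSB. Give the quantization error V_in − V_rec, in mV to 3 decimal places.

One LSB is 8.192 V / 256 = 32.000 mV.
(0.9994 − (−4.096))/0.032 = 159.2312; ⌊·⌋ gives code 159.
Code 159 maps back to (−4.096) + 159×0.032 V = 0.992 V.
V_in − V_rec = 0.0074 V = 7.400 mV.

7.400 mV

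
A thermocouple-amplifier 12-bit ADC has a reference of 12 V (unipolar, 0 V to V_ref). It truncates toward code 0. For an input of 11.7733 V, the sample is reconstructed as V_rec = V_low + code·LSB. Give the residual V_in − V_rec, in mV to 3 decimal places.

One LSB is 12 V / 4096 = 2.930 mV.
Scaled input = 4018.6197 LSBs, so code = 4018.
V_rec = 0 + 4018·0.00292969 = 11.771484 V.
Error = 11.7733 − 11.771484 = 0.00181562 V = 1.816 mV.

1.816 mV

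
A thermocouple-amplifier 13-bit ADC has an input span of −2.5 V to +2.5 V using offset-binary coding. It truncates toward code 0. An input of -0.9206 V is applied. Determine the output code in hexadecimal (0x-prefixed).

code 0xA1B (decimal 2587)

LSB = 5 V / 8192 = 0.610 mV.
(-0.9206 − (−2.5)) / 0.000610352 = 2587.689 LSBs.
⌊·⌋(2587.689) = 2587.
In hexadecimal (0x-prefixed): 0xA1B.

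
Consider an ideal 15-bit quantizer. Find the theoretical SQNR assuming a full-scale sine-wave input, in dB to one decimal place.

92.1 dB

SNR ≈ 6.02·N + 1.76 dB = 6.02·15 + 1.76 = 92.06 dB.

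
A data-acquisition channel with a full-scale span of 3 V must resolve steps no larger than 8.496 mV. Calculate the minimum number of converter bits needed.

Number of steps required ≥ 3 V / 8.496 mV = 353.11.
Need 2^N ≥ 353.11; 2^8 = 256, 2^9 = 512.
Minimum N = 9.

9 bits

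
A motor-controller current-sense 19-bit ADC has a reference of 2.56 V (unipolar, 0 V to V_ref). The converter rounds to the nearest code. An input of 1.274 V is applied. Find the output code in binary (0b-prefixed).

With 524288 levels over 2.56 V, one step is 4.88 µV.
(1.274 − 0) / 4.88281e-06 = 260915.200 LSBs.
round(260915.200) = 260915.
In binary (0b-prefixed): 0b111111101100110011.

code 0b111111101100110011 (decimal 260915)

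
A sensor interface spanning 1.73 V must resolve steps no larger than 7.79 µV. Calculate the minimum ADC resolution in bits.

18 bits

Number of steps required ≥ 1.73 V / 7.79 µV = 222079.59.
Need 2^N ≥ 222079.59; 2^17 = 131072, 2^18 = 262144.
Minimum N = 18.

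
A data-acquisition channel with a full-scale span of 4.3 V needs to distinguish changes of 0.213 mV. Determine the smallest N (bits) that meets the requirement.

15 bits

Number of steps required ≥ 4.3 V / 0.213 mV = 20187.79.
Need 2^N ≥ 20187.79; 2^14 = 16384, 2^15 = 32768.
Minimum N = 15.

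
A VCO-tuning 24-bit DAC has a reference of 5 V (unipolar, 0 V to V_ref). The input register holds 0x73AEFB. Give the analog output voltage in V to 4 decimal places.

LSB = 5 V / 2^24 = 0.30 µV.
Code 0x73AEFB = 7581435 decimal.
V_out = 0 + 7581435 × 2.98023e-07 V = 2.25944 V.

2.2594 V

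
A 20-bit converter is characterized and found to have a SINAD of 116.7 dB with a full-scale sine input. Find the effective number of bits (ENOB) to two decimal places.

19.09 bits

ENOB = (SINAD − 1.76) / 6.02 = (116.7 − 1.76)/6.02 = 19.093.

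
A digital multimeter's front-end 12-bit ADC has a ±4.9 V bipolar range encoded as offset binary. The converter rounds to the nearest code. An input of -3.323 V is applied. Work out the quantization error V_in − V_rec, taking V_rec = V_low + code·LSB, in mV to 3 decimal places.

0.291 mV

Step size: 9.8 V ÷ 2^12 = 2.393 mV.
Scaled input = 659.1216 LSBs, so code = 659.
Reconstructed: -3.323291 V.
Error = -3.323 − (−3.323291) = 0.000291016 V = 0.291 mV.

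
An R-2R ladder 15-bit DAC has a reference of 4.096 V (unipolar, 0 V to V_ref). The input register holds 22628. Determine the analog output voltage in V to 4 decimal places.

2.8285 V

LSB = 4.096 V / 2^15 = 125.00 µV.
V_out = 0 + 22628 × 0.000125 V = 2.8285 V.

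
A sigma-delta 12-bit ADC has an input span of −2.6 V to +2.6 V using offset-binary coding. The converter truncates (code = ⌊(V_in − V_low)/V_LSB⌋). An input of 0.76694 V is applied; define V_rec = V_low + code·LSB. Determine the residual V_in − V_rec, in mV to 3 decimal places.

0.143 mV

LSB = 5.2/2^12 = 1.270 mV.
(0.76694 − (−2.6))/0.00126953 = 2652.1127; ⌊·⌋ gives code 2652.
Code 2652 maps back to (−2.6) + 2652×0.00126953 V = 0.76679688 V.
Difference: 0.000143125 V → 0.143 mV.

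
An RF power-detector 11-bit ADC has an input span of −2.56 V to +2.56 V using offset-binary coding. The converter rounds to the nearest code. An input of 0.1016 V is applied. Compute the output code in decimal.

code 1065

Full-scale span = 5.12 V; LSB = 5.12/2^11 = 2.500 mV.
(0.1016 − (−2.56)) / 0.0025 = 1064.640 LSBs.
Round → code 1065.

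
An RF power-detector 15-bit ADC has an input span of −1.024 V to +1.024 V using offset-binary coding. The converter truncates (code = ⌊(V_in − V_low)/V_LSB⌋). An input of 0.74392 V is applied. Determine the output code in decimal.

code 28286

With 32768 levels over 2.048 V, one step is 62.50 µV.
Input sits at 28286.720 steps above V_low.
⌊·⌋(28286.720) = 28286.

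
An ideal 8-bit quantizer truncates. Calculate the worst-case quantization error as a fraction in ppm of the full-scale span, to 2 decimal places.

Truncating → worst-case error = 1 LSB = V_FS/2^8, so 1e+06/256 = 3906.25 ppm of full scale.

3906.25 ppm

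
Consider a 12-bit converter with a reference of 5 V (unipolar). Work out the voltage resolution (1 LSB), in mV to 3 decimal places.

1.221 mV

Full-scale span = 5 V.
LSB = 5 / 2^12 = 5 / 4096 = 0.0012207 V = 1.221 mV.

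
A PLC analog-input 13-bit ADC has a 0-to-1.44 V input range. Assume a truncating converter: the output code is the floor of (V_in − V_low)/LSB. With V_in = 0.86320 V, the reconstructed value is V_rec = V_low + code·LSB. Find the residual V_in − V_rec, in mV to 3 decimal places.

0.114 mV

One LSB is 1.44 V / 8192 = 175.78 µV.
Scaled input = 4910.6489 LSBs, so code = 4910.
V_rec = 0 + 4910·0.000175781 = 0.86308594 V.
V_in − V_rec = 0.000114063 V = 0.114 mV.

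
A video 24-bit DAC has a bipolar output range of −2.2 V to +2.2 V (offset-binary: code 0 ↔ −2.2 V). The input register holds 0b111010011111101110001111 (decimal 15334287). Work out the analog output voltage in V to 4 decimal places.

1.8216 V

LSB = 4.4 V / 2^24 = 0.26 µV.
Code 0b111010011111101110001111 = 15334287 decimal.
V_out = (−2.2) + 15334287 × 2.6226e-07 V = 1.82158 V.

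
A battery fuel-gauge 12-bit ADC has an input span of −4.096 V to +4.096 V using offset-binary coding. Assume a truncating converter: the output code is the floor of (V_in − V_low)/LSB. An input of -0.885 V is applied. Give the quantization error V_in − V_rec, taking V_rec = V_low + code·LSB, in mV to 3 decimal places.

1.000 mV

One LSB is 8.192 V / 4096 = 2.000 mV.
(-0.885 − (−4.096))/0.002 = 1605.5000; ⌊·⌋ gives code 1605.
V_rec = (−4.096) + 1605·0.002 = -0.886 V.
Difference: 0.001 V → 1.000 mV.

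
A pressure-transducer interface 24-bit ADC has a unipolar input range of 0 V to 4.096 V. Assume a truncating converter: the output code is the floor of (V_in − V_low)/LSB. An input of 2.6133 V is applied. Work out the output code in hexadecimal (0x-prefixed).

code 0xA354CC (decimal 10704076)

Full-scale span = 4.096 V; LSB = 4.096/2^24 = 0.24 µV.
(2.6133 − 0) / 2.44141e-07 = 10704076.800 LSBs.
So the output code is 10704076.
In hexadecimal (0x-prefixed): 0xA354CC.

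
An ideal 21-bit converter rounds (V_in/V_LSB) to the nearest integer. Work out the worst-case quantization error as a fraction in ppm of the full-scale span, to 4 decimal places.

Rounding → worst-case error = ½ LSB = V_FS/2^22, so 1e+06/4194304 = 0.238419 ppm of full scale.

0.2384 ppm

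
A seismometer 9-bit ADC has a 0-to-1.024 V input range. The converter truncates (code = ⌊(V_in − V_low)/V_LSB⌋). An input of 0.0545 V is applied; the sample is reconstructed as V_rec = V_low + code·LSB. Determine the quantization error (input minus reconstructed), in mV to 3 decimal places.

0.500 mV

LSB = 1.024/2^9 = 2.000 mV.
(0.0545 − 0)/0.002 = 27.2500; ⌊·⌋ gives code 27.
Code 27 maps back to 0 + 27×0.002 V = 0.054 V.
V_in − V_rec = 0.0005 V = 0.500 mV.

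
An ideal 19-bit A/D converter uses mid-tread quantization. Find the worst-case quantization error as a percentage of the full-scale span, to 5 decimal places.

0.00010 %

Rounding → worst-case error = ½ LSB = V_FS/2^20, so 100/1048576 = 9.53674e-05 % of full scale.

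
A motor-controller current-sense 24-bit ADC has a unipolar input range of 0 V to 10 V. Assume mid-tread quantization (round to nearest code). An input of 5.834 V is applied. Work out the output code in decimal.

code 9787828

With 16777216 levels over 10 V, one step is 0.60 µV.
Input sits at 9787827.814 steps above V_low.
So the output code is 9787828.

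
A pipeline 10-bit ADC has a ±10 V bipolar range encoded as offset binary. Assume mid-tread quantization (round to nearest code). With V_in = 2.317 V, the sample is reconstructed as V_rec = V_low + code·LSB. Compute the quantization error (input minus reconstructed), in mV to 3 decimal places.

Step size: 20 V ÷ 2^10 = 19.531 mV.
Scaled input = 630.6304 LSBs, so code = 631.
Reconstructed: 2.3242188 V.
Error = 2.317 − 2.3242188 = -0.00721875 V = -7.219 mV.

-7.219 mV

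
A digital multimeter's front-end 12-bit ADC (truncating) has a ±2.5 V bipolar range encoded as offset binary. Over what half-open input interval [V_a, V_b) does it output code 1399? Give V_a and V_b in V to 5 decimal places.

LSB = 5/2^12 = 1.221 mV.
V_a = V_low + 1399·LSB = -0.792236 V; V_b = V_low + 1400·LSB = -0.791016 V.

[-0.79224 V, -0.79102 V)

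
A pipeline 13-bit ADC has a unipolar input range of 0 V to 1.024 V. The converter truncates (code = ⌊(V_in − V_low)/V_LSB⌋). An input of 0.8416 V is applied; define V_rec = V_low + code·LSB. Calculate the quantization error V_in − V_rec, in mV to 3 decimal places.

0.100 mV

Step size: 1.024 V ÷ 2^13 = 125.00 µV.
Scaled input = 6732.8000 LSBs, so code = 6732.
Code 6732 maps back to 0 + 6732×0.000125 V = 0.8415 V.
Error = 0.8416 − 0.8415 = 0.0001 V = 0.100 mV.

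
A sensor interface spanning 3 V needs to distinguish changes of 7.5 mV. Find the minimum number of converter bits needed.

9 bits

Number of steps required ≥ 3 V / 7.5 mV = 400.00.
Need 2^N ≥ 400.00; 2^8 = 256, 2^9 = 512.
Minimum N = 9.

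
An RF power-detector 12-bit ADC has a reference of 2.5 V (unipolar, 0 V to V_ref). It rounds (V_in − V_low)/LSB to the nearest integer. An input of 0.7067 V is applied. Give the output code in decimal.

Full-scale span = 2.5 V; LSB = 2.5/2^12 = 0.610 mV.
(V_in − V_low)/LSB = (0.7067 − 0) / 0.000610352 = 1157.857.
round(1157.857) = 1158.

code 1158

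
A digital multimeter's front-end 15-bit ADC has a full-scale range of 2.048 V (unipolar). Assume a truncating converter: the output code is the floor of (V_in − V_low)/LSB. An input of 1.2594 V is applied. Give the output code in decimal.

code 20150

LSB = 2.048 V / 32768 = 62.50 µV.
(1.2594 − 0) / 6.25e-05 = 20150.400 LSBs.
Floor → code 20150.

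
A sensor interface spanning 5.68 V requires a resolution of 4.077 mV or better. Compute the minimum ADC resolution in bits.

11 bits

Number of steps required ≥ 5.68 V / 4.077 mV = 1393.18.
Need 2^N ≥ 1393.18; 2^10 = 1024, 2^11 = 2048.
Minimum N = 11.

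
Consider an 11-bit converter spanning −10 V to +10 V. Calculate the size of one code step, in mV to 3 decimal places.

Full-scale span = 20 V.
LSB = 20 / 2^11 = 20 / 2048 = 0.00976562 V = 9.766 mV.

9.766 mV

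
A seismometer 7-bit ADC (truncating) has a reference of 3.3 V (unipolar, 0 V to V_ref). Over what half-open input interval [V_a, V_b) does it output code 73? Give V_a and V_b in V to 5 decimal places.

[1.88203 V, 1.90781 V)

LSB = 3.3/2^7 = 25.781 mV.
V_a = V_low + 73·LSB = 1.88203 V; V_b = V_low + 74·LSB = 1.90781 V.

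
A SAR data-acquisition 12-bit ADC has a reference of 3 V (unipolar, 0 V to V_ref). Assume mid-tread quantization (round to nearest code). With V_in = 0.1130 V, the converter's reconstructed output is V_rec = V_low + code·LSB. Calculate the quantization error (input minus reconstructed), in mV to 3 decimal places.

One LSB is 3 V / 4096 = 0.732 mV.
(0.1130 − 0)/0.000732422 = 154.2827; round gives code 154.
Code 154 maps back to 0 + 154×0.000732422 V = 0.11279297 V.
V_in − V_rec = 0.000207031 V = 0.207 mV.

0.207 mV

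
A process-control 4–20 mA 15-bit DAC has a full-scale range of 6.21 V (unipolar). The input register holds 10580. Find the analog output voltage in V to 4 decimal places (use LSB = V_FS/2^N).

2.0051 V

LSB = 6.21 V / 2^15 = 189.51 µV.
V_out = 0 + 10580 × 0.000189514 V = 2.00506 V.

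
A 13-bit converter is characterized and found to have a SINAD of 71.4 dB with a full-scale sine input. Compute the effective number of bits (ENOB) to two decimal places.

ENOB = (SINAD − 1.76) / 6.02 = (71.4 − 1.76)/6.02 = 11.568.

11.57 bits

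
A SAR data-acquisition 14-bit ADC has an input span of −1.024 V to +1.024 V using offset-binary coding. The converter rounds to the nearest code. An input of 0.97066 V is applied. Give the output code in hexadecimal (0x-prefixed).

Full-scale span = 2.048 V; LSB = 2.048/2^14 = 125.00 µV.
(0.97066 − (−1.024)) / 0.000125 = 15957.280 LSBs.
So the output code is 15957.
In hexadecimal (0x-prefixed): 0x3E55.

code 0x3E55 (decimal 15957)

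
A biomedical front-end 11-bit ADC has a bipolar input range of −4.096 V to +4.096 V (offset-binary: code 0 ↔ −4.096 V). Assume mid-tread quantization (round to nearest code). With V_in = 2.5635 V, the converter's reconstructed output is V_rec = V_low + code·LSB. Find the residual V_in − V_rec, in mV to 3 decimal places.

LSB = 8.192/2^11 = 4.000 mV.
(2.5635 − (−4.096))/0.004 = 1664.8750; round gives code 1665.
V_rec = (−4.096) + 1665·0.004 = 2.564 V.
Difference: -0.0005 V → -0.500 mV.

-0.500 mV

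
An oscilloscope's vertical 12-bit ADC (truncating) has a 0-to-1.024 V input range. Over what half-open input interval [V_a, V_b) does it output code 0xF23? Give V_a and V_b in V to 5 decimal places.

LSB = 1.024/2^12 = 250.00 µV.
Code 0xF23 = 3875 decimal.
V_a = V_low + 3875·LSB = 0.96875 V; V_b = V_low + 3876·LSB = 0.969 V.

[0.96875 V, 0.96900 V)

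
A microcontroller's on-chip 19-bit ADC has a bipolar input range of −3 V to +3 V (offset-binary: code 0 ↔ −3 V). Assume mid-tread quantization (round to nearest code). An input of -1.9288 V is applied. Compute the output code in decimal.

LSB = 6 V / 524288 = 11.44 µV.
Input sits at 93602.884 steps above V_low.
So the output code is 93603.

code 93603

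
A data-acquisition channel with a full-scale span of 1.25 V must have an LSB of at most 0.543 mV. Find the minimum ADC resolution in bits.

12 bits

Number of steps required ≥ 1.25 V / 0.543 mV = 2302.03.
Need 2^N ≥ 2302.03; 2^11 = 2048, 2^12 = 4096.
Minimum N = 12.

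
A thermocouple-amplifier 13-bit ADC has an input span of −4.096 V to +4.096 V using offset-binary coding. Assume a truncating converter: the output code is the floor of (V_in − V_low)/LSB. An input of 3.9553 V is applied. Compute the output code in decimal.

code 8051

Full-scale span = 8.192 V; LSB = 8.192/2^13 = 1.000 mV.
(V_in − V_low)/LSB = (3.9553 − (−4.096)) / 0.001 = 8051.300.
Floor → code 8051.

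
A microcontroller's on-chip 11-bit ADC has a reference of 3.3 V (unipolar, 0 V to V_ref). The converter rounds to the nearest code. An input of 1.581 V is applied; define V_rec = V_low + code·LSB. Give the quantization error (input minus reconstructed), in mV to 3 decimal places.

0.287 mV

Step size: 3.3 V ÷ 2^11 = 1.611 mV.
Scaled input = 981.1782 LSBs, so code = 981.
V_rec = 0 + 981·0.00161133 = 1.5807129 V.
Error = 1.581 − 1.5807129 = 0.000287109 V = 0.287 mV.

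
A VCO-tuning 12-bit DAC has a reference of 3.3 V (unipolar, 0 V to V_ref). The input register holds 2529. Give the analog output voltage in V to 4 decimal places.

2.0375 V

LSB = 3.3 V / 2^12 = 0.806 mV.
V_out = 0 + 2529 × 0.000805664 V = 2.03752 V.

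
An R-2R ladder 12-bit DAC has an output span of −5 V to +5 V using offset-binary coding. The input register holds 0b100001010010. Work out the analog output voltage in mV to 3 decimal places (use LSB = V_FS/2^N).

LSB = 10 V / 2^12 = 2.441 mV.
Code 0b100001010010 = 2130 decimal.
V_out = (−5) + 2130 × 0.00244141 V = 0.200195 V.
= 200.195 mV.

200.195 mV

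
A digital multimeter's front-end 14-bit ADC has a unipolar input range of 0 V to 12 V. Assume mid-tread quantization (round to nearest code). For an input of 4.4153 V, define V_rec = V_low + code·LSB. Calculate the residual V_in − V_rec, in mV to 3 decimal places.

0.261 mV

One LSB is 12 V / 16384 = 0.732 mV.
(4.4153 − 0)/0.000732422 = 6028.3563; round gives code 6028.
V_rec = 0 + 6028·0.000732422 = 4.4150391 V.
Error = 4.4153 − 4.4150391 = 0.000260937 V = 0.261 mV.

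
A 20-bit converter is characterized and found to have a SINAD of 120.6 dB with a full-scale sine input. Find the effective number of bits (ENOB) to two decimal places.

ENOB = (SINAD − 1.76) / 6.02 = (120.6 − 1.76)/6.02 = 19.741.

19.74 bits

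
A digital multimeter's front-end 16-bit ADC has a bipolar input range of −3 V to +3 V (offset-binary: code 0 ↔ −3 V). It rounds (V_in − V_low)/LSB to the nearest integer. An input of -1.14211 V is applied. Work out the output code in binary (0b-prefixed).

code 0b100111101000101 (decimal 20293)

Full-scale span = 6 V; LSB = 6/2^16 = 91.55 µV.
Input sits at 20293.113 steps above V_low.
So the output code is 20293.
In binary (0b-prefixed): 0b100111101000101.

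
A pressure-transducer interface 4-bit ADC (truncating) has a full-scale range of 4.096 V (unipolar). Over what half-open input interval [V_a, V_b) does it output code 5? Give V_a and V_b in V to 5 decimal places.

LSB = 4.096/2^4 = 256.000 mV.
V_a = V_low + 5·LSB = 1.28 V; V_b = V_low + 6·LSB = 1.536 V.

[1.28000 V, 1.53600 V)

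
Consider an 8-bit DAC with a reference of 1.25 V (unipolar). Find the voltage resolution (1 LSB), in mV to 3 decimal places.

4.883 mV

Full-scale span = 1.25 V.
LSB = 1.25 / 2^8 = 1.25 / 256 = 0.00488281 V = 4.883 mV.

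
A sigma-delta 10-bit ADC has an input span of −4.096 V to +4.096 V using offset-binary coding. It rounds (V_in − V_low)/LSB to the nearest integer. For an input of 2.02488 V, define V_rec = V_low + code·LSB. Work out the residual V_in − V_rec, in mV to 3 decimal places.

LSB = 8.192/2^10 = 8.000 mV.
Scaled input = 765.1100 LSBs, so code = 765.
Reconstructed: 2.024 V.
Error = 2.02488 − 2.024 = 0.00088 V = 0.880 mV.

0.880 mV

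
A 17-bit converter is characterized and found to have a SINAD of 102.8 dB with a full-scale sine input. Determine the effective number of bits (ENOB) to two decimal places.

16.78 bits

ENOB = (SINAD − 1.76) / 6.02 = (102.8 − 1.76)/6.02 = 16.784.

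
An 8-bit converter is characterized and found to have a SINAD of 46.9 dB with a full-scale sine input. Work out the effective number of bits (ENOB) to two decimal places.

ENOB = (SINAD − 1.76) / 6.02 = (46.9 − 1.76)/6.02 = 7.498.

7.50 bits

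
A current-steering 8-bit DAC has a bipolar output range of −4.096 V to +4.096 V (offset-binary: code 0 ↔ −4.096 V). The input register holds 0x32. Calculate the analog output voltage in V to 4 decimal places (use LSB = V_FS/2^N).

-2.4960 V

LSB = 8.192 V / 2^8 = 32.000 mV.
Code 0x32 = 50 decimal.
V_out = (−4.096) + 50 × 0.032 V = -2.496 V.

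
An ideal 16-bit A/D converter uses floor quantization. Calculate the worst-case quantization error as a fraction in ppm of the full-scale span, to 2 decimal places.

Truncating → worst-case error = 1 LSB = V_FS/2^16, so 1e+06/65536 = 15.2588 ppm of full scale.

15.26 ppm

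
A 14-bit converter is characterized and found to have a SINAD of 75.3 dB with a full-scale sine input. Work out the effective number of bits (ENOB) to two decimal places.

ENOB = (SINAD − 1.76) / 6.02 = (75.3 − 1.76)/6.02 = 12.216.

12.22 bits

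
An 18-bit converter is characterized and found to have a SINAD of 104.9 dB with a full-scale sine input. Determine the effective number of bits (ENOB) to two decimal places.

17.13 bits

ENOB = (SINAD − 1.76) / 6.02 = (104.9 − 1.76)/6.02 = 17.133.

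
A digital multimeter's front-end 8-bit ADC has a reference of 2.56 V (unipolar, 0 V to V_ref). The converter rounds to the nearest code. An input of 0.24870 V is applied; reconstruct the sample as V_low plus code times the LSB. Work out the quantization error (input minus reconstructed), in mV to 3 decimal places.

-1.300 mV

Step size: 2.56 V ÷ 2^8 = 10.000 mV.
Scaled input = 24.8700 LSBs, so code = 25.
V_rec = 0 + 25·0.01 = 0.25 V.
V_in − V_rec = -0.0013 V = -1.300 mV.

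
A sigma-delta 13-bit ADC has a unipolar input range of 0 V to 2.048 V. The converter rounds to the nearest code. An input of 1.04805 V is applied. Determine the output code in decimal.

code 4192

LSB = 2.048 V / 8192 = 250.00 µV.
(V_in − V_low)/LSB = (1.04805 − 0) / 0.00025 = 4192.200.
Round → code 4192.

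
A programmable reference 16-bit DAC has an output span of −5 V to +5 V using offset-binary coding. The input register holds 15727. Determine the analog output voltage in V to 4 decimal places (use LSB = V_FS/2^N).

LSB = 10 V / 2^16 = 152.59 µV.
V_out = (−5) + 15727 × 0.000152588 V = -2.60025 V.

-2.6003 V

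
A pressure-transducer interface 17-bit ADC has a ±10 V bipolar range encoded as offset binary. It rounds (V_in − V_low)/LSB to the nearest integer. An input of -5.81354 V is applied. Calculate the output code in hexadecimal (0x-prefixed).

LSB = 20 V / 131072 = 152.59 µV.
Input sits at 27436.384 steps above V_low.
So the output code is 27436.
In hexadecimal (0x-prefixed): 0x6B2C.

code 0x6B2C (decimal 27436)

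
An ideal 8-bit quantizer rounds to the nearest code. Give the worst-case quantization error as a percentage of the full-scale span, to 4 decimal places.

Rounding → worst-case error = ½ LSB = V_FS/2^9, so 100/512 = 0.195312 % of full scale.

0.1953 %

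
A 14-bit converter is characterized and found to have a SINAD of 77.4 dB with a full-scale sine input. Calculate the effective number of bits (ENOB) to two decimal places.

ENOB = (SINAD − 1.76) / 6.02 = (77.4 − 1.76)/6.02 = 12.565.

12.56 bits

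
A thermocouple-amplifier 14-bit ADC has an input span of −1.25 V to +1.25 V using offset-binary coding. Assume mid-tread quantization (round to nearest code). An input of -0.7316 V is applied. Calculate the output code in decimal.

Full-scale span = 2.5 V; LSB = 2.5/2^14 = 152.59 µV.
(-0.7316 − (−1.25)) / 0.000152588 = 3397.386 LSBs.
round(3397.386) = 3397.

code 3397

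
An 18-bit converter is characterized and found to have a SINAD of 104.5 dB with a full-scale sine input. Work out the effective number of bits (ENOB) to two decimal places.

17.07 bits

ENOB = (SINAD − 1.76) / 6.02 = (104.5 − 1.76)/6.02 = 17.066.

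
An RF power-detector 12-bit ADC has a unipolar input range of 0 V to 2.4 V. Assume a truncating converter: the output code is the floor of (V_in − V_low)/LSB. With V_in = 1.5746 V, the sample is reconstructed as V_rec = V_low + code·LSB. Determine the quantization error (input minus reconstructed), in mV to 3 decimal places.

One LSB is 2.4 V / 4096 = 0.586 mV.
(1.5746 − 0)/0.000585937 = 2687.3173; ⌊·⌋ gives code 2687.
V_rec = 0 + 2687·0.000585937 = 1.5744141 V.
V_in − V_rec = 0.000185938 V = 0.186 mV.

0.186 mV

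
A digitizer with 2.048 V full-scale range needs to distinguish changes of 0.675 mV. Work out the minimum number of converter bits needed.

12 bits

Number of steps required ≥ 2.048 V / 0.675 mV = 3034.07.
Need 2^N ≥ 3034.07; 2^11 = 2048, 2^12 = 4096.
Minimum N = 12.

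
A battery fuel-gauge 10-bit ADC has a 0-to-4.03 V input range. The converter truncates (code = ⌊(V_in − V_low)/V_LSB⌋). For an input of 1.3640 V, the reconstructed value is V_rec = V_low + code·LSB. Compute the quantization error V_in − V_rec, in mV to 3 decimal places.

Step size: 4.03 V ÷ 2^10 = 3.936 mV.
(V_in − V_low)/LSB = (1.3640 − 0)/0.00393555 = 346.5846 → code 346 (floor).
Code 346 maps back to 0 + 346×0.00393555 V = 1.3616992 V.
Error = 1.3640 − 1.3616992 = 0.00230078 V = 2.301 mV.

2.301 mV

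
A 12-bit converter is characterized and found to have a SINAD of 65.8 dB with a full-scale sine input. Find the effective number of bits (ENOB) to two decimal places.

ENOB = (SINAD − 1.76) / 6.02 = (65.8 − 1.76)/6.02 = 10.638.

10.64 bits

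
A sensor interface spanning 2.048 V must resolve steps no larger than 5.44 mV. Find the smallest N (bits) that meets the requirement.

9 bits

Number of steps required ≥ 2.048 V / 5.44 mV = 376.47.
Need 2^N ≥ 376.47; 2^8 = 256, 2^9 = 512.
Minimum N = 9.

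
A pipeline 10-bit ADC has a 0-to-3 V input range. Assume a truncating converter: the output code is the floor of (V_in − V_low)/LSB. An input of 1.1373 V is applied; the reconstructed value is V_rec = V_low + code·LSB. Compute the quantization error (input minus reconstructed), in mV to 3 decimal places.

One LSB is 3 V / 1024 = 2.930 mV.
Scaled input = 388.1984 LSBs, so code = 388.
Reconstructed: 1.1367188 V.
V_in − V_rec = 0.00058125 V = 0.581 mV.

0.581 mV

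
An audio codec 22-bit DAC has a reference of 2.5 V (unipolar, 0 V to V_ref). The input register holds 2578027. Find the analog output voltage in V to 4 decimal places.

LSB = 2.5 V / 2^22 = 0.60 µV.
V_out = 0 + 2578027 × 5.96046e-07 V = 1.53662 V.

1.5366 V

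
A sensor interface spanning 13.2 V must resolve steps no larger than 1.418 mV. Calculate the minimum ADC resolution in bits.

14 bits

Number of steps required ≥ 13.2 V / 1.418 mV = 9308.89.
Need 2^N ≥ 9308.89; 2^13 = 8192, 2^14 = 16384.
Minimum N = 14.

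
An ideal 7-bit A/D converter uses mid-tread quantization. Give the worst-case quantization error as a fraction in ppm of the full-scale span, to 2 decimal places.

3906.25 ppm

Rounding → worst-case error = ½ LSB = V_FS/2^8, so 1e+06/256 = 3906.25 ppm of full scale.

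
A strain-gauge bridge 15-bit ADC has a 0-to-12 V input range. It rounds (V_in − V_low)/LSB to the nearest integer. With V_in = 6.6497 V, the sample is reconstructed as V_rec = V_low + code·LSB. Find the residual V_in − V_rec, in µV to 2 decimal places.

41.80 µV

Step size: 12 V ÷ 2^15 = 366.21 µV.
(V_in − V_low)/LSB = (6.6497 − 0)/0.000366211 = 18158.1141 → code 18158 (round).
Reconstructed: 6.6496582 V.
Error = 6.6497 − 6.6496582 = 4.17969e-05 V = 41.80 µV.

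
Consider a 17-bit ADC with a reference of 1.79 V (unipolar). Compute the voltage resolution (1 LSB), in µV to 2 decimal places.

13.66 µV

Full-scale span = 1.79 V.
LSB = 1.79 / 2^17 = 1.79 / 131072 = 1.36566e-05 V = 13.66 µV.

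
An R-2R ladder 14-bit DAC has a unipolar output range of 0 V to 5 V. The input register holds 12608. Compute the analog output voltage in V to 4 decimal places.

LSB = 5 V / 2^14 = 305.18 µV.
V_out = 0 + 12608 × 0.000305176 V = 3.84766 V.

3.8477 V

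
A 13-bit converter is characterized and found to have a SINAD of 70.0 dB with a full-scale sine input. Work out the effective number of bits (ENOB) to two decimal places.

11.34 bits

ENOB = (SINAD − 1.76) / 6.02 = (70.0 − 1.76)/6.02 = 11.336.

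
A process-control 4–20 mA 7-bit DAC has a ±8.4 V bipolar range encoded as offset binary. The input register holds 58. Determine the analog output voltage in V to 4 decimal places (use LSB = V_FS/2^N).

-0.7875 V

LSB = 16.8 V / 2^7 = 131.250 mV.
V_out = (−8.4) + 58 × 0.13125 V = -0.7875 V.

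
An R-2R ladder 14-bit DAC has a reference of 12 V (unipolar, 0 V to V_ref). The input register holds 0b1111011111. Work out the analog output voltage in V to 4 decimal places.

LSB = 12 V / 2^14 = 0.732 mV.
Code 0b1111011111 = 991 decimal.
V_out = 0 + 991 × 0.000732422 V = 0.72583 V.

0.7258 V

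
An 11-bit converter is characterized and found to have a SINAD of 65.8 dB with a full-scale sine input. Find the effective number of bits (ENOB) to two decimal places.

10.64 bits

ENOB = (SINAD − 1.76) / 6.02 = (65.8 − 1.76)/6.02 = 10.638.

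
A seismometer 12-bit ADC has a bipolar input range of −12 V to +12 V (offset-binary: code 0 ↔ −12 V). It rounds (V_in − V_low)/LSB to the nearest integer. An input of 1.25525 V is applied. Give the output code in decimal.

code 2262

With 4096 levels over 24 V, one step is 5.859 mV.
Input sits at 2262.229 steps above V_low.
round(2262.229) = 2262.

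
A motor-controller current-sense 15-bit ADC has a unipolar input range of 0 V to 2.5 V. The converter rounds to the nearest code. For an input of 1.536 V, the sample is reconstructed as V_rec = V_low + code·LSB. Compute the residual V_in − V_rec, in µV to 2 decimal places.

LSB = 2.5/2^15 = 76.29 µV.
Scaled input = 20132.6592 LSBs, so code = 20133.
Code 20133 maps back to 0 + 20133×7.62939e-05 V = 1.536026 V.
Difference: -2.6001e-05 V → -26.00 µV.

-26.00 µV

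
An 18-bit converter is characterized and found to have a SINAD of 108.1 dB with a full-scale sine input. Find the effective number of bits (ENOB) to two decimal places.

17.66 bits

ENOB = (SINAD − 1.76) / 6.02 = (108.1 − 1.76)/6.02 = 17.664.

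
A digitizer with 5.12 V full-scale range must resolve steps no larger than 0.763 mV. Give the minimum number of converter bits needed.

Number of steps required ≥ 5.12 V / 0.763 mV = 6710.35.
Need 2^N ≥ 6710.35; 2^12 = 4096, 2^13 = 8192.
Minimum N = 13.

13 bits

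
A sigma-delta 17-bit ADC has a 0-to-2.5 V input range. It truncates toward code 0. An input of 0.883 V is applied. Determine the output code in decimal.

code 46294

LSB = 2.5 V / 131072 = 19.07 µV.
(0.883 − 0) / 1.90735e-05 = 46294.630 LSBs.
⌊·⌋(46294.630) = 46294.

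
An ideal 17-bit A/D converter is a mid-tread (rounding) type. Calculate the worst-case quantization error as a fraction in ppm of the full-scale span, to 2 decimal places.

3.81 ppm

Rounding → worst-case error = ½ LSB = V_FS/2^18, so 1e+06/262144 = 3.8147 ppm of full scale.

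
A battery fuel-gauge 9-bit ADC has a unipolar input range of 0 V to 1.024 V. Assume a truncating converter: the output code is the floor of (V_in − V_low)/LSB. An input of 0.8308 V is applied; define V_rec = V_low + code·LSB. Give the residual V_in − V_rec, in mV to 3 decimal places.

0.800 mV

One LSB is 1.024 V / 512 = 2.000 mV.
(0.8308 − 0)/0.002 = 415.4000; ⌊·⌋ gives code 415.
Code 415 maps back to 0 + 415×0.002 V = 0.83 V.
V_in − V_rec = 0.0008 V = 0.800 mV.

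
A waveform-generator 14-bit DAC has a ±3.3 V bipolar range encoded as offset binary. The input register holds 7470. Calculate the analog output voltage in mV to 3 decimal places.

-290.845 mV

LSB = 6.6 V / 2^14 = 402.83 µV.
V_out = (−3.3) + 7470 × 0.000402832 V = -0.290845 V.
= -290.845 mV.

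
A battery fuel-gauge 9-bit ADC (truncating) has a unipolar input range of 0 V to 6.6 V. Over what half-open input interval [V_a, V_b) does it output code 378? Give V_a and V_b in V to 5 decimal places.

LSB = 6.6/2^9 = 12.891 mV.
V_a = V_low + 378·LSB = 4.87266 V; V_b = V_low + 379·LSB = 4.88555 V.

[4.87266 V, 4.88555 V)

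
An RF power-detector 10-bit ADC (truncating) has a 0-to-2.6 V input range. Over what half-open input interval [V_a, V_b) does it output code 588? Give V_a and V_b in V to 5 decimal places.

[1.49297 V, 1.49551 V)

LSB = 2.6/2^10 = 2.539 mV.
V_a = V_low + 588·LSB = 1.49297 V; V_b = V_low + 589·LSB = 1.49551 V.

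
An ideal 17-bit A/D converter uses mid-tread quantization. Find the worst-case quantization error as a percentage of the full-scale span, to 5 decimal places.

0.00038 %

Rounding → worst-case error = ½ LSB = V_FS/2^18, so 100/262144 = 0.00038147 % of full scale.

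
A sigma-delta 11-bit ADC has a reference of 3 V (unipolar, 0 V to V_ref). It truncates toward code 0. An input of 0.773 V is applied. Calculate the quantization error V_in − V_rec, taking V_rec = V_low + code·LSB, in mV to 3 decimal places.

One LSB is 3 V / 2048 = 1.465 mV.
(0.773 − 0)/0.00146484 = 527.7013; ⌊·⌋ gives code 527.
Code 527 maps back to 0 + 527×0.00146484 V = 0.77197266 V.
V_in − V_rec = 0.00102734 V = 1.027 mV.

1.027 mV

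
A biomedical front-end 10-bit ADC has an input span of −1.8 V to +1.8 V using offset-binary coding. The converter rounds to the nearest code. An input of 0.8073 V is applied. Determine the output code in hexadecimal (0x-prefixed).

Full-scale span = 3.6 V; LSB = 3.6/2^10 = 3.516 mV.
(0.8073 − (−1.8)) / 0.00351563 = 741.632 LSBs.
Round → code 742.
In hexadecimal (0x-prefixed): 0x2E6.

code 0x2E6 (decimal 742)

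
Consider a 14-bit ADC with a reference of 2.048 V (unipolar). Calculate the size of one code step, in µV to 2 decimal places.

125.00 µV

Full-scale span = 2.048 V.
LSB = 2.048 / 2^14 = 2.048 / 16384 = 0.000125 V = 125.00 µV.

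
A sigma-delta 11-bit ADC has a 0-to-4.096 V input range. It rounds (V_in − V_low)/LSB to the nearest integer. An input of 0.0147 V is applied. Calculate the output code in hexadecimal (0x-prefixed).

code 0x7 (decimal 7)

Full-scale span = 4.096 V; LSB = 4.096/2^11 = 2.000 mV.
Input sits at 7.350 steps above V_low.
Round → code 7.
In hexadecimal (0x-prefixed): 0x7.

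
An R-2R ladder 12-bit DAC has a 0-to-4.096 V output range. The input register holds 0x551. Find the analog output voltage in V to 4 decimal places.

LSB = 4.096 V / 2^12 = 1.000 mV.
Code 0x551 = 1361 decimal.
V_out = 0 + 1361 × 0.001 V = 1.361 V.

1.3610 V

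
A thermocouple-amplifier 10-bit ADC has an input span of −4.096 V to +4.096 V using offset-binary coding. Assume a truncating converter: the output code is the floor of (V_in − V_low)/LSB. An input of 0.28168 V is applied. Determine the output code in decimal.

code 547

Full-scale span = 8.192 V; LSB = 8.192/2^10 = 8.000 mV.
(0.28168 − (−4.096)) / 0.008 = 547.210 LSBs.
⌊·⌋(547.210) = 547.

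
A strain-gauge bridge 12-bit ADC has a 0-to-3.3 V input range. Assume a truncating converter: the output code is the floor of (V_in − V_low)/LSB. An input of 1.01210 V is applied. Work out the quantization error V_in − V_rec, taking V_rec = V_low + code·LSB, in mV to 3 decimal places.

Step size: 3.3 V ÷ 2^12 = 0.806 mV.
(V_in − V_low)/LSB = (1.01210 − 0)/0.000805664 = 1256.2308 → code 1256 (floor).
Code 1256 maps back to 0 + 1256×0.000805664 V = 1.0119141 V.
Error = 1.01210 − 1.0119141 = 0.000185938 V = 0.186 mV.

0.186 mV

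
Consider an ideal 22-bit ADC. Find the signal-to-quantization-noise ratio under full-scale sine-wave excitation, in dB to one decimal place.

134.2 dB

SNR ≈ 6.02·N + 1.76 dB = 6.02·22 + 1.76 = 134.20 dB.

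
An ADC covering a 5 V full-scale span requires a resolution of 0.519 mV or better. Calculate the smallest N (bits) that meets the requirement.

14 bits

Number of steps required ≥ 5 V / 0.519 mV = 9633.91.
Need 2^N ≥ 9633.91; 2^13 = 8192, 2^14 = 16384.
Minimum N = 14.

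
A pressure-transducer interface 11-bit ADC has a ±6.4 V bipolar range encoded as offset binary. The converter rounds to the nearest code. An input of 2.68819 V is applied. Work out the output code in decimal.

LSB = 12.8 V / 2048 = 6.250 mV.
(2.68819 − (−6.4)) / 0.00625 = 1454.110 LSBs.
round(1454.110) = 1454.

code 1454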